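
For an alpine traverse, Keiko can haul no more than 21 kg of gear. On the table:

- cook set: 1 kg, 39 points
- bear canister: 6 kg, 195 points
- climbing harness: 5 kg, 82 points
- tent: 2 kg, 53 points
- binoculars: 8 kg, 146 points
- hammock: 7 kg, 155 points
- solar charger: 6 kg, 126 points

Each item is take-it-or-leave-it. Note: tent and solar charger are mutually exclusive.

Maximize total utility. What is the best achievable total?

524

Best packing: cook set + bear canister + climbing harness + tent + hammock — 21 kg, 524 total.
Next best is cook set + bear canister + hammock + solar charger at 515 (20 kg) — short by 9.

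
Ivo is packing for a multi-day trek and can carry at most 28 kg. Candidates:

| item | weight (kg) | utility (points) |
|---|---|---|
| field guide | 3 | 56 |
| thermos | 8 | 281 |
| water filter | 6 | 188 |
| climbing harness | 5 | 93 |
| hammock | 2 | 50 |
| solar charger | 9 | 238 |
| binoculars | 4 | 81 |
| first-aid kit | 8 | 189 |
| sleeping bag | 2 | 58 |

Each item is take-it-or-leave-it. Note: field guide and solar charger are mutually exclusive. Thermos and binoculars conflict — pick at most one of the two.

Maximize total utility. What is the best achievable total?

815

By utility per kg: thermos 35.12, water filter 31.33, sleeping bag 29.00 lead.
Taking thermos + water filter + hammock + solar charger + sleeping bag: 27 kg used, 815 in utility.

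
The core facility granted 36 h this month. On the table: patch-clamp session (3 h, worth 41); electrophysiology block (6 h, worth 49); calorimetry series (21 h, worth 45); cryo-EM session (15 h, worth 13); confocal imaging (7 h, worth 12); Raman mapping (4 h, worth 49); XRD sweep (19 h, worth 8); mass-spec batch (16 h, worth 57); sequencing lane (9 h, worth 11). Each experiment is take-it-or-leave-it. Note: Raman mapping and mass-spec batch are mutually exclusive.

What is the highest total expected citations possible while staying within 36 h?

Best packing: patch-clamp session + electrophysiology block + calorimetry series + Raman mapping — 34 h, 184 total.
Next best is patch-clamp session + electrophysiology block + cryo-EM session + confocal imaging + Raman mapping at 164 (35 h) — short by 20.

184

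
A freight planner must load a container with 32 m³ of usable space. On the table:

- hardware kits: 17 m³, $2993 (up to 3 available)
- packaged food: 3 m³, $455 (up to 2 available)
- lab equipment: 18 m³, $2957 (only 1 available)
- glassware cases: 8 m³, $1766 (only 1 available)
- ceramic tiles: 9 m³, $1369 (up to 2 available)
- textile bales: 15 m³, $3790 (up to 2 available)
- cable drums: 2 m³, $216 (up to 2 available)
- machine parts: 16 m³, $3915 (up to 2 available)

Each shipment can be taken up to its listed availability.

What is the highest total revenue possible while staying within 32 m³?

7830

Density check — textile bales 252.67, machine parts 244.69, glassware cases 220.75, hardware kits 176.06 are the best per m³.
Greedy by ratio would take 2×textile bales + cable drums: 32 m³ used, total 7796.
The 32 m³ tied up in 2×textile bales and cable drums is better spent on 2×machine parts — total rises to 7830 (32 m³).
No other feasible combination exceeds 7830.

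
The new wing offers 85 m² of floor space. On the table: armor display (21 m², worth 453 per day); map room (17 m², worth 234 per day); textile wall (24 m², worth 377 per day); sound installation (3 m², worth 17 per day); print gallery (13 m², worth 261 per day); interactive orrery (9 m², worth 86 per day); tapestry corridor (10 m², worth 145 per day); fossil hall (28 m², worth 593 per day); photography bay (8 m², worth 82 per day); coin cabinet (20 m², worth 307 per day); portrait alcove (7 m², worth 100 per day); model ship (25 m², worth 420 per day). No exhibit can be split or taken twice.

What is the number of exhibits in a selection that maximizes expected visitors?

5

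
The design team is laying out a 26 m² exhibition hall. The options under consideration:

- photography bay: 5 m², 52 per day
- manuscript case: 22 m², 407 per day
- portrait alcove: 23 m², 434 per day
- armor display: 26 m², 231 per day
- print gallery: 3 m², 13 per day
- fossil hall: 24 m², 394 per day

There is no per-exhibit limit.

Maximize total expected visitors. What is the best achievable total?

447

Best packing: portrait alcove + print gallery — 26 m², 447 total.
Every other selection either busts 26 m² or fails to beat 447.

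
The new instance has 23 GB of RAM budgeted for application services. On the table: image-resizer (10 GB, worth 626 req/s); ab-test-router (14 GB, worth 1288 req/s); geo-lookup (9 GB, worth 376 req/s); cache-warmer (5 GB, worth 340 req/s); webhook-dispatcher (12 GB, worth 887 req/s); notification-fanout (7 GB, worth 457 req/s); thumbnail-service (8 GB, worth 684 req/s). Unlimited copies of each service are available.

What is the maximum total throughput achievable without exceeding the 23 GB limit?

1972

Taking ab-test-router + thumbnail-service: 22 GB used, 1972 in throughput.
That's the maximum — no swap from here does better than 1972.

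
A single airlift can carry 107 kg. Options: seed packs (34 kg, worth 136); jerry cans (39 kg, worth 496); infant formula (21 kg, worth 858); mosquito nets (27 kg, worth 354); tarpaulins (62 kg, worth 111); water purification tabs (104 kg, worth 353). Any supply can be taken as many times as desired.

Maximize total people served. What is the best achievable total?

4290

5×infant formula uses 105 of the 107 kg and totals 4290.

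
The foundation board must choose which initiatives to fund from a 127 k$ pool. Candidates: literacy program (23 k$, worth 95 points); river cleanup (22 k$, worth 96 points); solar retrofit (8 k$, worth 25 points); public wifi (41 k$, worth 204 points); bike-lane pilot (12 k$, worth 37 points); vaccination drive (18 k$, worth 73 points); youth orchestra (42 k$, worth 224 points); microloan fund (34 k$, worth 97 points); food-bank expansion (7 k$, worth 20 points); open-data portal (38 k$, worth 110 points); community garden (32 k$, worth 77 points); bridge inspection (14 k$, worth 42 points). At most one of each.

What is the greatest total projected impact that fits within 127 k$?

Taking river cleanup + public wifi + vaccination drive + youth orchestra: 123 k$ used, 597 in projected impact.
Nothing else within 127 k$ beats 597.

597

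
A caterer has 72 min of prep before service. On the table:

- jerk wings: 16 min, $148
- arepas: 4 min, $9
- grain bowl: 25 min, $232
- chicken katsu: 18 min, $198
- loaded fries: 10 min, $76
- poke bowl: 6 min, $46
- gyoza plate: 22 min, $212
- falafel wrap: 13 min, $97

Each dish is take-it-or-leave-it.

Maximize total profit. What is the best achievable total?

By profit per min: chicken katsu 11.00, gyoza plate 9.64, grain bowl 9.28, jerk wings 9.25 lead.
Best packing: grain bowl + chicken katsu + poke bowl + gyoza plate — 71 min, 688 total.

688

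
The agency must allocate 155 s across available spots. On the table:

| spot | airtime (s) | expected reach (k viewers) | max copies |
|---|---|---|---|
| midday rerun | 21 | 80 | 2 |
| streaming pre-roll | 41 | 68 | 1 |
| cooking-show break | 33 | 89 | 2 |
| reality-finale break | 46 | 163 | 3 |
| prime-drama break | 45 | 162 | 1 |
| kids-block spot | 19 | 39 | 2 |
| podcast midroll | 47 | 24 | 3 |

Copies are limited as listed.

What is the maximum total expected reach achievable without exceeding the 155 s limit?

525

By expected reach per s: midday rerun 3.81, prime-drama break 3.60, reality-finale break 3.54, cooking-show break 2.70 lead.
A density-first pass picks 2×midday rerun + reality-finale break + prime-drama break + kids-block spot — 524 at 152 s.
The 45 s tied up in prime-drama break is better spent on reality-finale break — total rises to 525 (153 s).
Nothing else within 155 s beats 525.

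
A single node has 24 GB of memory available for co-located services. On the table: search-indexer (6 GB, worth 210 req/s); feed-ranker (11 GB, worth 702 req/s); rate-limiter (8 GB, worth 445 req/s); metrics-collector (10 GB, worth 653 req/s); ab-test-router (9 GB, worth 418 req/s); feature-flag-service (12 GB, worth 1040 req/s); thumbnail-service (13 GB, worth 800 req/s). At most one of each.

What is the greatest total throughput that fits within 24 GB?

Ranking by ratio (throughput/GB): feature-flag-service 86.67, metrics-collector 65.30, feed-ranker 63.82, thumbnail-service 61.54.
A density-first pass picks metrics-collector + feature-flag-service — 1693 at 22 GB.
Replace metrics-collector with feed-ranker: the trade gains 49 net, giving 1742 at 23 GB.

1742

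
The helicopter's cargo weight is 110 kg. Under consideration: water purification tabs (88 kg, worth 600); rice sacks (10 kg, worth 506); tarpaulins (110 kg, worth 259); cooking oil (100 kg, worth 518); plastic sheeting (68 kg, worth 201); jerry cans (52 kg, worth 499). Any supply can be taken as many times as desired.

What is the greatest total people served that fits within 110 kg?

5566

Ranking by ratio (people served/kg): rice sacks 50.60, jerry cans 9.60, water purification tabs 6.82.
11×rice sacks uses 110 of the 110 kg and totals 5566.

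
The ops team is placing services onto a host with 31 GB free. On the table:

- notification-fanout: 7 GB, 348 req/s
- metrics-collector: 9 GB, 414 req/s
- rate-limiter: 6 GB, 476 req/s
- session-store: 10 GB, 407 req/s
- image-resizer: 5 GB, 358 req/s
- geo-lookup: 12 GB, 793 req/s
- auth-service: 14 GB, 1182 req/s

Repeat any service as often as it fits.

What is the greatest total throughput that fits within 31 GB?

2492

The ratio heuristic lands on 2×auth-service (2364) but leaves 3 GB idle.
Dropping auth-service frees 14 GB; slotting in 2×rate-limiter + image-resizer (17 GB) lifts the total to 2492 at 31 GB.
Every other selection either busts 31 GB or fails to beat 2492.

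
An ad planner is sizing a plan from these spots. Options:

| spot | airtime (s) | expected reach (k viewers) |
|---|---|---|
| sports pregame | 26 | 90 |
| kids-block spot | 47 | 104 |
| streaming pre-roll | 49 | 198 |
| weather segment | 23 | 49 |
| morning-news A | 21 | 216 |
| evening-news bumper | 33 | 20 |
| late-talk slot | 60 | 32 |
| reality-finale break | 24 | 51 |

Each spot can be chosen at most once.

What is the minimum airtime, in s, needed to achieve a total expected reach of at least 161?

Need the lightest bundle worth ≥ 161.
Taking morning-news A gives 216 (≥ 161) for 21 s.
Any bundle with less than 21 s falls short of 161.

21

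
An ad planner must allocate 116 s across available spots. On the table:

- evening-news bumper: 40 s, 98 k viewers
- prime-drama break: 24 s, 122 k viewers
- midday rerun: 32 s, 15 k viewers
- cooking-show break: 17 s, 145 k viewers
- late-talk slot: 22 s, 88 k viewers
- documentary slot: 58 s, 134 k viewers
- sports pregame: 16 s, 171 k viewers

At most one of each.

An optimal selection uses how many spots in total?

4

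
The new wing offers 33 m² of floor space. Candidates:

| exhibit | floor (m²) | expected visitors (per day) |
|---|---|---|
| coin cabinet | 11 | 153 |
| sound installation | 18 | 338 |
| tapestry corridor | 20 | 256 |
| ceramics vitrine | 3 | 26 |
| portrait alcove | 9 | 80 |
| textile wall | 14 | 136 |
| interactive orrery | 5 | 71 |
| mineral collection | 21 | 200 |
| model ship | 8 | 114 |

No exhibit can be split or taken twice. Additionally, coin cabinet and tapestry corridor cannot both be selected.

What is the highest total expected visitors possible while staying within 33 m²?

523

Best packing: sound installation + interactive orrery + model ship — 31 m², 523 total.
Next best is coin cabinet + sound installation + ceramics vitrine at 517 (32 m²) — short by 6.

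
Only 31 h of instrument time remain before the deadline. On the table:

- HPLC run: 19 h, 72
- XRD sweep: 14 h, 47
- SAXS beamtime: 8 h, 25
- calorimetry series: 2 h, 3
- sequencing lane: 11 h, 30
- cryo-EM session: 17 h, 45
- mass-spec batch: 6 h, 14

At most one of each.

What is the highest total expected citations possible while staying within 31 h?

102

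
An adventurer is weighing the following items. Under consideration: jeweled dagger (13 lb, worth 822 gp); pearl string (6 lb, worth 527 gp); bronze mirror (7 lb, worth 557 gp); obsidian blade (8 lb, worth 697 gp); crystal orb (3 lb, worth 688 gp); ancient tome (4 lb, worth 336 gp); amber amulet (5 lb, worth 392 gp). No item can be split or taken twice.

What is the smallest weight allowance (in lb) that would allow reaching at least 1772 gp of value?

16

Look for the lowest-weight combination reaching 1772.
Taking pearl string + bronze mirror + crystal orb gives 1772 (≥ 1772) for 16 lb.
Any bundle with less than 16 lb falls short of 1772.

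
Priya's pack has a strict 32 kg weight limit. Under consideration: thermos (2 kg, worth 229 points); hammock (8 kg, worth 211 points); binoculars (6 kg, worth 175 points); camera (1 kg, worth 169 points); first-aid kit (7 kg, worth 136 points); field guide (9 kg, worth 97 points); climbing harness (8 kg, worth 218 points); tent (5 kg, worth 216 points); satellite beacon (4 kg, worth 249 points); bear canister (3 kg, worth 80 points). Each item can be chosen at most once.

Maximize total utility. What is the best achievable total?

By utility per kg: camera 169.00, thermos 114.50, satellite beacon 62.25 lead.
Greedy by ratio would take thermos + binoculars + camera + climbing harness + tent + satellite beacon + bear canister: 29 kg used, total 1336.
The 6 kg tied up in binoculars is better spent on hammock — total rises to 1372 (31 kg).
Next best is thermos + binoculars + camera + climbing harness + tent + satellite beacon + bear canister at 1336 (29 kg) — short by 36.

1372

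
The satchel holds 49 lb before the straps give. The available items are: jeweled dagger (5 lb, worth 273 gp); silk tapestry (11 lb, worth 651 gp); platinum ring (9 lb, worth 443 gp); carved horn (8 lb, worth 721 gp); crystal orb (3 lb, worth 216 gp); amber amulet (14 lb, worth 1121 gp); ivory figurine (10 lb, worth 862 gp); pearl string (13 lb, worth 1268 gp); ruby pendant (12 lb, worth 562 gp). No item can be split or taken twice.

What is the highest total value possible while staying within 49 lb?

4188

Taking carved horn + crystal orb + amber amulet + ivory figurine + pearl string: 48 lb used, 4188 in value.
No other feasible combination exceeds 4188.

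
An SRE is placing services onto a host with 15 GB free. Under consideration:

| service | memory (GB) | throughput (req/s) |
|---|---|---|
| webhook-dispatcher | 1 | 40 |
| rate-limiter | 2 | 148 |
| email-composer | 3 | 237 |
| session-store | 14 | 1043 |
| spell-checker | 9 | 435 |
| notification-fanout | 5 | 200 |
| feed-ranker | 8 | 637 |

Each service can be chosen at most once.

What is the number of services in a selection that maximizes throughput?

2

Best achievable throughput is 1083.
For example webhook-dispatcher + session-store achieves it, using 15 GB.
All optima have 2 services.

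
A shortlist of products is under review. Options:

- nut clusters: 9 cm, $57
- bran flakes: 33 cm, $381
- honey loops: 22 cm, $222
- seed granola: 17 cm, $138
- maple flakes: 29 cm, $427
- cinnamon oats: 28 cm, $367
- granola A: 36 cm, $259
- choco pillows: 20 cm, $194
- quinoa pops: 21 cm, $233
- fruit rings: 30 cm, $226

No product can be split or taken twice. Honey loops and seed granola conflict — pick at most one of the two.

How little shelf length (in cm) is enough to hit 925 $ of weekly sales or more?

74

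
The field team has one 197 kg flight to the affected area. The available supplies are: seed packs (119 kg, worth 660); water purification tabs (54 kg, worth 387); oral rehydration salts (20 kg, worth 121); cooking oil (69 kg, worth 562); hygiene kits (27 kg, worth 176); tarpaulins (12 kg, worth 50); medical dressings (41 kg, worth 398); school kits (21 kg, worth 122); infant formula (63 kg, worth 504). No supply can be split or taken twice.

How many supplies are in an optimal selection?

4

Best achievable people served is 1586.
For example cooking oil + medical dressings + school kits + infant formula achieves it, using 194 kg.
Any selection reaching 1586 contains exactly 4 supplies.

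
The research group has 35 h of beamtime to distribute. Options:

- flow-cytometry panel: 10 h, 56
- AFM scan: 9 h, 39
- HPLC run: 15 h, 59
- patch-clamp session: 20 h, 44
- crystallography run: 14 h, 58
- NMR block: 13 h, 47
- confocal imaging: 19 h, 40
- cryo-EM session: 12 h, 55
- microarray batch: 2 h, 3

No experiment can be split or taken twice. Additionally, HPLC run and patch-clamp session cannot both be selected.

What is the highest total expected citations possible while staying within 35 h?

Filling by ratio: flow-cytometry panel + AFM scan + cryo-EM session + microarray batch for 153, with 2 h left unused.
Replace AFM scan and microarray batch with NMR block: the trade gains 5 net, giving 158 at 35 h.
Nothing else feasible within 35 h beats 158.

158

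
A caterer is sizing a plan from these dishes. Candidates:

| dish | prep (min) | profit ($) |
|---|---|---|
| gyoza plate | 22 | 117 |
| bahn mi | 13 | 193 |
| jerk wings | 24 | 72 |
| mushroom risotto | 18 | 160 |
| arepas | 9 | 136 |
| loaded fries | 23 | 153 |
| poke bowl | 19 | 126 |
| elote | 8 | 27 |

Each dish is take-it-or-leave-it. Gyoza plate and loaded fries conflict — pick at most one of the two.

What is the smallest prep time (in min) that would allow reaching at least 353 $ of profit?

Minimise min subject to total profit ≥ 353.
Taking bahn mi + arepas + elote gives 356 (≥ 353) for 30 min.
No combination under 30 min hits 353.

30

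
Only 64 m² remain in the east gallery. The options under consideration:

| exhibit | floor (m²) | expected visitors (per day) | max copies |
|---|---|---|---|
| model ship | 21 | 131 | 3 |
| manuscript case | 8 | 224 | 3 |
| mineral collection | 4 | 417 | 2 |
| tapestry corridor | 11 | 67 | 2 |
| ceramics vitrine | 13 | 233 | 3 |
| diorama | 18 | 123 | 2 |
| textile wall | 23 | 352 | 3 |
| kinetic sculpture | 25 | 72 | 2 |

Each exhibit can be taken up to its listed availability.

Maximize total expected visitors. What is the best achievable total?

1981

By expected visitors per m²: mineral collection 104.25, manuscript case 28.00, ceramics vitrine 17.92, textile wall 15.30 lead.
The ratio heuristic lands on 3×manuscript case + 2×mineral collection + 2×ceramics vitrine (1972) but leaves 6 m² idle.
Dropping manuscript case frees 8 m²; slotting in ceramics vitrine (13 m²) lifts the total to 1981 at 63 m².
Every other selection either busts 64 m² or exceeds an availability limit or fails to beat 1981.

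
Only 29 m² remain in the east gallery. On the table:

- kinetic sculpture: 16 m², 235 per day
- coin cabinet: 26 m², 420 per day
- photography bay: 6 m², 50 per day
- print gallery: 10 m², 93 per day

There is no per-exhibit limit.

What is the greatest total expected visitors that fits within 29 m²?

420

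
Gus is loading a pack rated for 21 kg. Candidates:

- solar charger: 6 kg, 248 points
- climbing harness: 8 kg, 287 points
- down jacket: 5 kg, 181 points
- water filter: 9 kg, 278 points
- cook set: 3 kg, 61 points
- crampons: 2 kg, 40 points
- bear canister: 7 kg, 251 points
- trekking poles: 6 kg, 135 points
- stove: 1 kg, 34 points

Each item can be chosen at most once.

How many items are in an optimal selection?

3

Optimal total is 786.
solar charger + climbing harness + bear canister hits 786 at 21 kg.
All optima have 3 items.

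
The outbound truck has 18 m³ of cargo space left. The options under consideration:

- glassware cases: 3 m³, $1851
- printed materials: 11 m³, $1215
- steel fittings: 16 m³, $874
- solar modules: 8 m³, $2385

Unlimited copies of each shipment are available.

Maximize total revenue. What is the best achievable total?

11106

Density check — glassware cases 617.00, solar modules 298.12, printed materials 110.45, steel fittings 54.62 are the best per m³.
The ratio ordering already packs tightly: 6×glassware cases, 18 m³, 11106.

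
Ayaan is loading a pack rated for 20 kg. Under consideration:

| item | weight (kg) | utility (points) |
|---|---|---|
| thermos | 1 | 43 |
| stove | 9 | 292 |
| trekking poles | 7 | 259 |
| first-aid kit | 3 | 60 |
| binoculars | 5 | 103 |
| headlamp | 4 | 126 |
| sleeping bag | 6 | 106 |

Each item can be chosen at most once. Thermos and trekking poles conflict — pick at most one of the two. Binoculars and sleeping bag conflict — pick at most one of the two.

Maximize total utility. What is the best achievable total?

677

Best packing: stove + trekking poles + headlamp — 20 kg, 677 total.
Runner-up stove + trekking poles + first-aid kit tops out at 611.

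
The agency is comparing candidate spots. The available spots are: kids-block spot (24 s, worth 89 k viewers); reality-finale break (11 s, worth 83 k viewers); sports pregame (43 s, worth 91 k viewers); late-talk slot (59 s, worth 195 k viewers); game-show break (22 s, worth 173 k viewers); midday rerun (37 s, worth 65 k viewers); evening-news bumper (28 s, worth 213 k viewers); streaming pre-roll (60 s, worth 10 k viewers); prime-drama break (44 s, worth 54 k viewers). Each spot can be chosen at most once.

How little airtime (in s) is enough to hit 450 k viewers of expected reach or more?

61

Need the lightest bundle worth ≥ 450.
Taking reality-finale break + game-show break + evening-news bumper gives 469 (≥ 450) for 61 s.
Below 61 s the best achievable stays under 450.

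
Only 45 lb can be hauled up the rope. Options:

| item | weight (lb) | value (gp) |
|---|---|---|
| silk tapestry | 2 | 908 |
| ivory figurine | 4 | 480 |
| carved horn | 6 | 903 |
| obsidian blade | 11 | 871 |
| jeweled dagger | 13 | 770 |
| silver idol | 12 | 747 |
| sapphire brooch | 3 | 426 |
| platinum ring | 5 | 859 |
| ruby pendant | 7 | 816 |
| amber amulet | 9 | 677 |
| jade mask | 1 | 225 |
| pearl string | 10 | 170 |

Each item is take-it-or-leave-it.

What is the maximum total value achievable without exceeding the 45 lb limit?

5739

Density check — silk tapestry 454.00, jade mask 225.00, platinum ring 171.80 are the best per lb.
The ratio heuristic lands on silk tapestry + ivory figurine + carved horn + obsidian blade + sapphire brooch + platinum ring + ruby pendant + jade mask (5488) but leaves 6 lb idle.
The 3 lb tied up in sapphire brooch is better spent on amber amulet — total rises to 5739 (45 lb).
Next best is silk tapestry + carved horn + obsidian blade + sapphire brooch + platinum ring + ruby pendant + amber amulet + jade mask at 5685 (44 lb) — short by 54.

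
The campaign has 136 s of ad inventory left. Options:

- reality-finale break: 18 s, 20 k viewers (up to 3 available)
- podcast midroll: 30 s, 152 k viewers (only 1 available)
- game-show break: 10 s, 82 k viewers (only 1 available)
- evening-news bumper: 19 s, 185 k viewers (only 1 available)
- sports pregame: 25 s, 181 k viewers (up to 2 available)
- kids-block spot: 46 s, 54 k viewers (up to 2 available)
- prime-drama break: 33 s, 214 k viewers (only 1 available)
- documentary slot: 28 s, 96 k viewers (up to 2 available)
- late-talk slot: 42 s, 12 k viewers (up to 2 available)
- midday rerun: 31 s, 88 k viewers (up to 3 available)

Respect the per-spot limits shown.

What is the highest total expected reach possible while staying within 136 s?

Filling by ratio: reality-finale break + game-show break + evening-news bumper + 2×sports pregame + prime-drama break for 863, with 6 s left unused.
Dropping reality-finale break and game-show break frees 28 s; slotting in podcast midroll (30 s) lifts the total to 913 at 132 s.
That's the maximum — no swap from here does better than 913.

913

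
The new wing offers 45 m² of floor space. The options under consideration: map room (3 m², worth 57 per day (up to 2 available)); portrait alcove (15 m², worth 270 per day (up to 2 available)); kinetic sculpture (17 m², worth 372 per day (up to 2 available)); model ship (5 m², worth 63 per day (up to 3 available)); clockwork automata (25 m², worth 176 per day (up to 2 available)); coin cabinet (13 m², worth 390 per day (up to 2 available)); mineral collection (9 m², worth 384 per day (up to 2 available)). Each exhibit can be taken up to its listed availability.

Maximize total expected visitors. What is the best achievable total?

The ratio ordering already packs tightly: 2×coin cabinet + 2×mineral collection, 44 m², 1548.
The spare 1 m² is too small for any remaining exhibit, and no exchange beats 1548.

1548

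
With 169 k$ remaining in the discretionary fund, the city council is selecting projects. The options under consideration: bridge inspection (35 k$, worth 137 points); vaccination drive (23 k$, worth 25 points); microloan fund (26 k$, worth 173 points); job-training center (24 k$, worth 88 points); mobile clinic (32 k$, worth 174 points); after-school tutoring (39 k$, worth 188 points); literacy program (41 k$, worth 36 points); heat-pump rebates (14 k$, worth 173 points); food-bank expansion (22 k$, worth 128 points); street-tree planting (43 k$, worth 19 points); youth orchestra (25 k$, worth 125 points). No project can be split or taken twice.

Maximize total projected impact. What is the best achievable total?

973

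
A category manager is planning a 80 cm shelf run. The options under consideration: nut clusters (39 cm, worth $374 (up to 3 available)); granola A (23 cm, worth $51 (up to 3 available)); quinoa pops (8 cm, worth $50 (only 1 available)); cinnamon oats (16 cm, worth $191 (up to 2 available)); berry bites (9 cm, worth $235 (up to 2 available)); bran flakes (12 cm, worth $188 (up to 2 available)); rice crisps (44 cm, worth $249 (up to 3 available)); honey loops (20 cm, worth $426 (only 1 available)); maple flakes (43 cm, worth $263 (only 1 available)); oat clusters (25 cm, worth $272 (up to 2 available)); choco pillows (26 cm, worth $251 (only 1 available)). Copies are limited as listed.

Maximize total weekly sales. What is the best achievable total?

1463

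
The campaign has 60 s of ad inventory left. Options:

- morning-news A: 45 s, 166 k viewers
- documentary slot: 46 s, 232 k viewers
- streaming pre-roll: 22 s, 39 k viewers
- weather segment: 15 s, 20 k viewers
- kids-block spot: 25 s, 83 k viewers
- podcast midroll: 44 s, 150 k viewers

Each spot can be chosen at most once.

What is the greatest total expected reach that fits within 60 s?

232

Density check — documentary slot 5.04, morning-news A 3.69, podcast midroll 3.41 are the best per s.
Documentary slot uses 46 of the 60 s and totals 232.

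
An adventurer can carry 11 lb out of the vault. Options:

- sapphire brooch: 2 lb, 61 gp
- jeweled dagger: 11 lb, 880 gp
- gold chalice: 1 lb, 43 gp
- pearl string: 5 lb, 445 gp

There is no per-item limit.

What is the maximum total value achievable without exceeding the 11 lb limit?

933

Best packing: gold chalice + 2×pearl string — 11 lb, 933 total.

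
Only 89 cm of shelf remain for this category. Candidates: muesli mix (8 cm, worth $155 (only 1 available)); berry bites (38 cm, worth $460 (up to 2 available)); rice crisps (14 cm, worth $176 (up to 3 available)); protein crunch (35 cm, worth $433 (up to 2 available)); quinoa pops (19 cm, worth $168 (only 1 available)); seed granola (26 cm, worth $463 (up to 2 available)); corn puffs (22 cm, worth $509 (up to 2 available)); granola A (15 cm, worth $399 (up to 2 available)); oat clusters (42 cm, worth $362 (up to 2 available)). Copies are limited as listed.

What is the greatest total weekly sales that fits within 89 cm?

By weekly sales per cm: granola A 26.60, corn puffs 23.14, muesli mix 19.38, seed granola 17.81 lead.
Greedy by ratio would take muesli mix + 2×corn puffs + 2×granola A: 82 cm used, total 1971.
Dropping muesli mix frees 8 cm; slotting in rice crisps (14 cm) lifts the total to 1992 at 88 cm.
Every other selection either busts 89 cm or exceeds an availability limit or fails to beat 1992.

1992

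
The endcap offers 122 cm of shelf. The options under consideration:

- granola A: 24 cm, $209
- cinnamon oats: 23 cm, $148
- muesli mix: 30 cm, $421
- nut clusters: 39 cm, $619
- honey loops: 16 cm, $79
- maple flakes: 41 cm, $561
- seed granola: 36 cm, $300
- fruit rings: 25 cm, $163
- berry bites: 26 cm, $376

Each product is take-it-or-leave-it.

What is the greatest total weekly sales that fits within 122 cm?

Density check — nut clusters 15.87, berry bites 14.46, muesli mix 14.03, maple flakes 13.68 are the best per cm.
Filling by ratio: granola A + muesli mix + nut clusters + berry bites for 1625, with 3 cm left unused.
The 54 cm tied up in granola A and muesli mix is better spent on honey loops + maple flakes — total rises to 1635 (122 cm).

1635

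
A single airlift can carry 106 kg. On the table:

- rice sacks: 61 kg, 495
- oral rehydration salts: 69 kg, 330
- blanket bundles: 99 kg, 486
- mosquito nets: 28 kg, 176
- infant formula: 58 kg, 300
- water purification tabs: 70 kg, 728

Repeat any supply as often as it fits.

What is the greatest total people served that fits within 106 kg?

Taking mosquito nets + water purification tabs: 98 kg used, 904 in people served.
Nothing else within 106 kg beats 904.

904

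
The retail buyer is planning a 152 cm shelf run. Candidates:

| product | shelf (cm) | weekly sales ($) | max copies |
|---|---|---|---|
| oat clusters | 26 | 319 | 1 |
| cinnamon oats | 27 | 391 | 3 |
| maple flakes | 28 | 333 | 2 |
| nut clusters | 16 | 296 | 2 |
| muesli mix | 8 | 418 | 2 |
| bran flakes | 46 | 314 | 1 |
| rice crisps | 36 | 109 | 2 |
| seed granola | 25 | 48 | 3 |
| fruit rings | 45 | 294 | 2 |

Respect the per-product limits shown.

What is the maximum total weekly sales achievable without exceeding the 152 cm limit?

A density-first pass picks 3×cinnamon oats + 2×nut clusters + 2×muesli mix — 2601 at 129 cm.
Replace 2×nut clusters with oat clusters + maple flakes: the trade gains 60 net, giving 2661 at 151 cm.
No other feasible combination exceeds 2661.

2661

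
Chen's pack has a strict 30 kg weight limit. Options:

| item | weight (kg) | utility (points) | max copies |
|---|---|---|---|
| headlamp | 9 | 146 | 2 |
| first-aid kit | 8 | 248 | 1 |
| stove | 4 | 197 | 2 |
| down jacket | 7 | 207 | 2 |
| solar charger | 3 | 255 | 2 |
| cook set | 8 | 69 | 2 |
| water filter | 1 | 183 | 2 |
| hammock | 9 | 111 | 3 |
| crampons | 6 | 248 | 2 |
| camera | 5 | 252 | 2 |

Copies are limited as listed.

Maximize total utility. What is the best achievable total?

Taking the top-ratio items first gives 2×stove + 2×solar charger + 2×water filter + 2×camera for 1774 (26 kg).
The 8 kg tied up in 2×stove is better spent on 2×crampons — total rises to 1876 (30 kg).
That's the maximum — no swap from here does better than 1876.

1876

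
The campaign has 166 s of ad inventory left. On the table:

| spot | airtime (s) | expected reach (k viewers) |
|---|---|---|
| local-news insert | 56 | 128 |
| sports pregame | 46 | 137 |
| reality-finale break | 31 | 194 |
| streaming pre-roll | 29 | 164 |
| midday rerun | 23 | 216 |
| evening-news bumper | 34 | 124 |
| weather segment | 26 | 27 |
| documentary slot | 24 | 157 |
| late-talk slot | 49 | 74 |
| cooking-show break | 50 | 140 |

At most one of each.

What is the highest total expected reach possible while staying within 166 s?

871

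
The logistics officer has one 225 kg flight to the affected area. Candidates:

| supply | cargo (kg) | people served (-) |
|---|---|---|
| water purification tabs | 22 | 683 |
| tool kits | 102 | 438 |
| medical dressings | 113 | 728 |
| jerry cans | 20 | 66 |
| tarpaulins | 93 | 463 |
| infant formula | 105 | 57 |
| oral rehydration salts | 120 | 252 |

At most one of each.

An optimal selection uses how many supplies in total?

3

Best achievable people served is 1584.
For example water purification tabs + tool kits + tarpaulins achieves it, using 217 kg.
Every optimal selection uses 3 supplies.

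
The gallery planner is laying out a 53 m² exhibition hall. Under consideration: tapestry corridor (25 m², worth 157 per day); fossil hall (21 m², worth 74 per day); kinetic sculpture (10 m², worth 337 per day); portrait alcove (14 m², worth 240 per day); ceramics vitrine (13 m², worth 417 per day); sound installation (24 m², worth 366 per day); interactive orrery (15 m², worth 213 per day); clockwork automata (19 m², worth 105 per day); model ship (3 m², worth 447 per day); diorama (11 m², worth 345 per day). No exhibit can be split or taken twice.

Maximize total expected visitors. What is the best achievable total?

1786

Best packing: kinetic sculpture + portrait alcove + ceramics vitrine + model ship + diorama — 51 m², 1786 total.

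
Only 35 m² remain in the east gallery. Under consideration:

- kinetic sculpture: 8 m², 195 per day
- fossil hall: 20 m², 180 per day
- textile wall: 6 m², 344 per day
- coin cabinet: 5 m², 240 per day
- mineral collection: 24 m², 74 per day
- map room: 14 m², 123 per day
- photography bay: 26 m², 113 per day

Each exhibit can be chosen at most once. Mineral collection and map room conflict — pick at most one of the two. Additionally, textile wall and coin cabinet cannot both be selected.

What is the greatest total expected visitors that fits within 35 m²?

719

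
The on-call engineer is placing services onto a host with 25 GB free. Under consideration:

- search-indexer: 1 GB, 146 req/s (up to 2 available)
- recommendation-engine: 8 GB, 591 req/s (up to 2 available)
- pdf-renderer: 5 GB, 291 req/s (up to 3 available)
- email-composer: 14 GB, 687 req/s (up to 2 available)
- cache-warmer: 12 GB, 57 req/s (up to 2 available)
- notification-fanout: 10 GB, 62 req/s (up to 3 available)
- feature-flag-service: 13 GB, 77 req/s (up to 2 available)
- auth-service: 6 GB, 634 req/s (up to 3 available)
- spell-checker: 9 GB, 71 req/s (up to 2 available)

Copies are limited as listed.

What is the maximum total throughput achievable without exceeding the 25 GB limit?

2485

The ratio ordering already packs tightly: 2×search-indexer + pdf-renderer + 3×auth-service, 25 GB, 2485.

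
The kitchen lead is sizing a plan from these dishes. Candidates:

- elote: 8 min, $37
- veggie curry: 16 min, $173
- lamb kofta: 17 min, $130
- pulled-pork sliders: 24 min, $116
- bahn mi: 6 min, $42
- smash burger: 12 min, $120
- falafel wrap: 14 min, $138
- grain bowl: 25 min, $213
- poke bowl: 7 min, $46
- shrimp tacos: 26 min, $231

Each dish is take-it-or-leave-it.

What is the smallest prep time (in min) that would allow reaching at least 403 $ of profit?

Need the lightest bundle worth ≥ 403.
Taking veggie curry + smash burger + falafel wrap gives 431 (≥ 403) for 42 min.
Below 42 min the best achievable stays under 403.

42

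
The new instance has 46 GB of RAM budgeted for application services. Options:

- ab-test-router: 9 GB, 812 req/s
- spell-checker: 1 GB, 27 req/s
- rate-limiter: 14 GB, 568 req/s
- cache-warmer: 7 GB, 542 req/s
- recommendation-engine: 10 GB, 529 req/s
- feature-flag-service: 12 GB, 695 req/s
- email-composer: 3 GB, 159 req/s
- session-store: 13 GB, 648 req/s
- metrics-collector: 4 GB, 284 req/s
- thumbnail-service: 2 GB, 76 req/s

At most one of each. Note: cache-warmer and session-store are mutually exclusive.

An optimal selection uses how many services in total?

7

Optimal total is 3048.
One optimal bundle: ab-test-router + spell-checker + cache-warmer + recommendation-engine + feature-flag-service + email-composer + metrics-collector (46 GB).
Every optimal selection uses 7 services.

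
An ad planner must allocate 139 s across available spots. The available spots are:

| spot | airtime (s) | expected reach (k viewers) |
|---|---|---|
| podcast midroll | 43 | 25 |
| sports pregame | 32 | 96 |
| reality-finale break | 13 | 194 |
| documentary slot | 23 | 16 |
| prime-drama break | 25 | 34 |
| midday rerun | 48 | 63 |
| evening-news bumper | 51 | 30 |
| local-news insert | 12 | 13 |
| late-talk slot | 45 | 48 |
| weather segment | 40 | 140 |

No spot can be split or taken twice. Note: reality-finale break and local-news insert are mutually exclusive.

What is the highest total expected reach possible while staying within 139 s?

493

Best packing: sports pregame + reality-finale break + midday rerun + weather segment — 133 s, 493 total.
The closest alternative, sports pregame + reality-finale break + documentary slot + prime-drama break + weather segment, reaches only 480.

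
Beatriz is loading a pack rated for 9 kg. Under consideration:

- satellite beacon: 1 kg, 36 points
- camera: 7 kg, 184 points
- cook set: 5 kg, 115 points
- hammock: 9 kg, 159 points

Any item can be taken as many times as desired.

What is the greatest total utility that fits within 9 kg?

324

The ratio ordering already packs tightly: 9×satellite beacon, 9 kg, 324.
Every other selection either busts 9 kg or fails to beat 324.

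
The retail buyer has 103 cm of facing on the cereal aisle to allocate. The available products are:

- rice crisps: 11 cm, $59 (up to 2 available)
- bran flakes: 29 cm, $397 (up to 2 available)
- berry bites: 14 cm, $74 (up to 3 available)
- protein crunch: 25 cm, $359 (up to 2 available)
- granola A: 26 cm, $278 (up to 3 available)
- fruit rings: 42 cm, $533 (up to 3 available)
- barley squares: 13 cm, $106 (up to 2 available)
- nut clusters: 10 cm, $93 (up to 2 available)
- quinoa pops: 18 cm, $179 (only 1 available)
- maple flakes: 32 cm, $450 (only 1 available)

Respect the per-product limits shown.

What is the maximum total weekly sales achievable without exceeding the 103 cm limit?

Ranking by ratio (weekly sales/cm): protein crunch 14.36, maple flakes 14.06, bran flakes 13.69.
Taking the top-ratio products first gives 2×protein crunch + quinoa pops + maple flakes for 1347 (100 cm).
Replace 2×protein crunch and quinoa pops with bran flakes + fruit rings: the trade gains 33 net, giving 1380 at 103 cm.
No other feasible combination exceeds 1380.

1380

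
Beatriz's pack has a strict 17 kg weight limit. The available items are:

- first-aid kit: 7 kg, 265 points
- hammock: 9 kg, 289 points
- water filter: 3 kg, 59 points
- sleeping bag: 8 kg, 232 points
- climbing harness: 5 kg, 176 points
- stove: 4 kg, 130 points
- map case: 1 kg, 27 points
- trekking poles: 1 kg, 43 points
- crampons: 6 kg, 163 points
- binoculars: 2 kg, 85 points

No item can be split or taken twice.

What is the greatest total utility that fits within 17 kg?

614

Density check — trekking poles 43.00, binoculars 42.50, first-aid kit 37.86, climbing harness 35.20 are the best per kg.
Filling by ratio: first-aid kit + climbing harness + map case + trekking poles + binoculars for 596, with 1 kg left unused.
Dropping map case and binoculars frees 3 kg; slotting in stove (4 kg) lifts the total to 614 at 17 kg.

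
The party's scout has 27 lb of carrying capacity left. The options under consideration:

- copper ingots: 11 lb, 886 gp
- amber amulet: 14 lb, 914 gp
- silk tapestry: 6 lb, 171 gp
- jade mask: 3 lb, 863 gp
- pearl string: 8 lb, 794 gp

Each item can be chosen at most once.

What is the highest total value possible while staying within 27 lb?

2571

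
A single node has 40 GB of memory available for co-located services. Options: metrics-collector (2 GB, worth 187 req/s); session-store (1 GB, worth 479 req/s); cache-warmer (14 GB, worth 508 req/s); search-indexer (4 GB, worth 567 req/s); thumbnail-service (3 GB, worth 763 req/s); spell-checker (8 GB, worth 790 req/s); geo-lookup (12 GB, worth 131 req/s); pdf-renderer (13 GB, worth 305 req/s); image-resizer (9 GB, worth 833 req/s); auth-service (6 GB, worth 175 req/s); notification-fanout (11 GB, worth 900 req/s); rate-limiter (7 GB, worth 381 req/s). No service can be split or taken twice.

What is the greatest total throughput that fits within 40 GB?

By throughput per GB: session-store 479.00, thumbnail-service 254.33, search-indexer 141.75, spell-checker 98.75 lead.
The ratio ordering already packs tightly: metrics-collector + session-store + search-indexer + thumbnail-service + spell-checker + image-resizer + notification-fanout, 38 GB, 4519.
The closest alternative, session-store + search-indexer + thumbnail-service + spell-checker + image-resizer + notification-fanout, reaches only 4332.

4519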